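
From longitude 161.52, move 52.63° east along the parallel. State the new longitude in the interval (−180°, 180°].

Start at +161.52°; shift +52.63° → +214.15°.
+214.15° lies outside (−180°, 180°]; subtract 360° → -145.85°.

-145.85°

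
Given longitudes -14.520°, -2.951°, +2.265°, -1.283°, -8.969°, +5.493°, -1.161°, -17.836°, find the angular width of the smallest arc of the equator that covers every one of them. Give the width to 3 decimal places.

Sort the longitudes: -17.836°, -14.520°, -8.969°, -2.951°, -1.283°, -1.161°, +2.265°, +5.493°.
Eastward gaps between consecutive values (wrapping around): 3.316°, 5.551°, 6.018°, 1.668°, 0.122°, 3.426°, 3.228°, 336.671°.
Largest gap = 336.671° ⇒ minimal covering band is its complement: 360° − 336.671° = 23.329°.
Band runs from -17.836° eastward to +5.493°.

23.329°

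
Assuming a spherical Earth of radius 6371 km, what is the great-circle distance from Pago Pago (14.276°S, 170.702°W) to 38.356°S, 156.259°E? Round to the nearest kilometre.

4204 km

Δλ = 156.259 − -170.702 = 326.961°; wrapped into (−180°, 180°]: -33.039°.
Δφ = -38.356 − -14.276 = -24.080°.
a = sin²(Δφ/2) + cos φ₁ · cos φ₂ · sin²(Δλ/2) = 0.104954.
c = 2·atan2(√a, √(1−a)) = 0.65984 rad → d = 6371·c ≈ 4203.83 km.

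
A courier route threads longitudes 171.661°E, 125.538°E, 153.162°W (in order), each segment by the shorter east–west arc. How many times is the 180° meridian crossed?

1

Leg 1: +171.661° → +125.538°, shortest Δλ = -46.123° (west) — does not cross 180°.
Leg 2: +125.538° → -153.162°, shortest Δλ = 81.3° (east) — crosses 180°.
Total crossings: 1.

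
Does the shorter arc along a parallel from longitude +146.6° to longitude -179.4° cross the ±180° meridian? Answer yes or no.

Naïve |-179.4 − 146.6| = 326.0° > 180°, so the shorter arc goes the other way round — across 180°.
Signed shortest Δλ = ((-179.4 − 146.6 + 180) mod 360) − 180 = 34.0°.
Going east by 34.0° from +146.6° passes through 180° before reaching -179.4°.

Yes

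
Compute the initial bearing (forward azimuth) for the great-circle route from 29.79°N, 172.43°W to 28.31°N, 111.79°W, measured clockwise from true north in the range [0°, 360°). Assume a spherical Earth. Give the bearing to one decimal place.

75.6°

Δλ = -111.79 − -172.43 = 60.64°.
θ = atan2( sin Δλ · cos φ₂ , cos φ₁ · sin φ₂ − sin φ₁ · cos φ₂ · cos Δλ )
  = atan2(0.76731, 0.19712) = 75.593° → normalised to [0°, 360°): 75.593°.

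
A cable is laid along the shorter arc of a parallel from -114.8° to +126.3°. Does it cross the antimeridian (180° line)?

Yes

Naïve |126.3 − -114.8| = 241.1° > 180°, so the shorter arc goes the other way round — across 180°.
Signed shortest Δλ = ((126.3 − -114.8 + 180) mod 360) − 180 = -118.9°.
Going west by 118.9° from -114.8° passes through 180° before reaching +126.3°.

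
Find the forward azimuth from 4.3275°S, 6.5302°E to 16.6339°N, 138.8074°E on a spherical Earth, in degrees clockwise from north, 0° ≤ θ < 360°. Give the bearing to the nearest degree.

72°

Δλ = 138.8074 − 6.5302 = 132.2772°.
θ = atan2( sin Δλ · cos φ₂ , cos φ₁ · sin φ₂ − sin φ₁ · cos φ₂ · cos Δλ )
  = atan2(0.70894, 0.23680) = 71.529° → normalised to [0°, 360°): 71.529°.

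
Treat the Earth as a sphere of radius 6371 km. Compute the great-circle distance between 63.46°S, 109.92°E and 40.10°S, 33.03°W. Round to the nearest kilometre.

8043 km

Δλ = -33.03 − 109.92 = -142.95°.
Δφ = -40.10 − -63.46 = 23.36°.
a = sin²(Δφ/2) + cos φ₁ · cos φ₂ · sin²(Δλ/2) = 0.348267.
c = 2·atan2(√a, √(1−a)) = 1.26247 rad → d = 6371·c ≈ 8043.18 km.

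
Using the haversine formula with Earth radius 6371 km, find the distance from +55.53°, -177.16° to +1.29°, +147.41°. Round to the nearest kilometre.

6821 km

Δλ = 147.41 − -177.16 = 324.57°; wrapped into (−180°, 180°]: -35.43°.
Δφ = 1.29 − 55.53 = -54.24°.
a = sin²(Δφ/2) + cos φ₁ · cos φ₂ · sin²(Δλ/2) = 0.260193.
c = 2·atan2(√a, √(1−a)) = 1.07058 rad → d = 6371·c ≈ 6820.68 km.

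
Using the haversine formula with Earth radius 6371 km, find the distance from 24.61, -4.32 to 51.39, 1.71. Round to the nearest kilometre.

3022 km

Δλ = 1.71 − -4.32 = 6.03°.
Δφ = 51.39 − 24.61 = 26.78°.
a = sin²(Δφ/2) + cos φ₁ · cos φ₂ · sin²(Δλ/2) = 0.055198.
c = 2·atan2(√a, √(1−a)) = 0.47432 rad → d = 6371·c ≈ 3021.88 km.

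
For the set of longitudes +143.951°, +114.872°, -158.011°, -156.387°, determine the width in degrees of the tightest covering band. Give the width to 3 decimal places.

Sort the longitudes: -158.011°, -156.387°, +114.872°, +143.951°.
Eastward gaps between consecutive values (wrapping around): 1.624°, 271.259°, 29.079°, 58.038°.
Largest gap = 271.259° ⇒ minimal covering band is its complement: 360° − 271.259° = 88.741°.
Band runs from +114.872° eastward to -156.387°, crossing the antimeridian.

88.741°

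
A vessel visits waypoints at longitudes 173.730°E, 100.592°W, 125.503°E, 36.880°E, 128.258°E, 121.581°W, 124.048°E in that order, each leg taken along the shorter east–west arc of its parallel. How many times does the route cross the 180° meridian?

4

Leg 1: +173.730° → -100.592°, shortest Δλ = 85.678° (east) — crosses 180°.
Leg 2: -100.592° → +125.503°, shortest Δλ = -133.905° (west) — crosses 180°.
Leg 3: +125.503° → +36.880°, shortest Δλ = -88.623° (west) — does not cross 180°.
Leg 4: +36.880° → +128.258°, shortest Δλ = 91.378° (east) — does not cross 180°.
Leg 5: +128.258° → -121.581°, shortest Δλ = 110.161° (east) — crosses 180°.
Leg 6: -121.581° → +124.048°, shortest Δλ = -114.371° (west) — crosses 180°.
Total crossings: 4.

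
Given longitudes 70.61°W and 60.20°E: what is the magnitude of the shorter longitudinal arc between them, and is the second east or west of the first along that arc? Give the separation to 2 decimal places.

130.81° east

Raw difference: 60.20 − -70.61 = 130.81°.
Normalise into (−180°, 180°]: 130.81° stays 130.81°.
Positive ⇒ the second point lies to the east; separation 130.81°.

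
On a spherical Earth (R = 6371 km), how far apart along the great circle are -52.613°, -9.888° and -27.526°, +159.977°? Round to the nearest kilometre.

11050 km

Δλ = 159.977 − -9.888 = 169.865°.
Δφ = -27.526 − -52.613 = 25.087°.
a = sin²(Δφ/2) + cos φ₁ · cos φ₂ · sin²(Δλ/2) = 0.581428.
c = 2·atan2(√a, √(1−a)) = 1.73438 rad → d = 6371·c ≈ 11049.74 km.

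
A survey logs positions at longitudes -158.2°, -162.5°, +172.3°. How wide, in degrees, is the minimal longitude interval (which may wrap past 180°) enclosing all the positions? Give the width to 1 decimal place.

Sort the longitudes: -162.5°, -158.2°, +172.3°.
Eastward gaps between consecutive values (wrapping around): 4.3°, 330.5°, 25.2°.
Largest gap = 330.5° ⇒ minimal covering band is its complement: 360° − 330.5° = 29.5°.
Band runs from +172.3° eastward to -158.2°, crossing the antimeridian.

29.5°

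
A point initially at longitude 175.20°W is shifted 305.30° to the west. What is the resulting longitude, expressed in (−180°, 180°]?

Start at -175.20°; shift −305.30° → -480.50°.
-480.50° lies outside (−180°, 180°]; add 360° → -120.50°.

120.50°W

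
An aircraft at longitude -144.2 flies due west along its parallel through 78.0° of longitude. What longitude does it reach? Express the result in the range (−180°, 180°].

+137.8°

Start at -144.2°; shift −78.0° → -222.2°.
-222.2° lies outside (−180°, 180°]; add 360° → +137.8°.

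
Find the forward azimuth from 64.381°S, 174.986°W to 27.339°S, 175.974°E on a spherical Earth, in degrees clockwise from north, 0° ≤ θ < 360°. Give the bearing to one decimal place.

346.7°

Δλ = 175.974 − -174.986 = 350.960°; wrapped into (−180°, 180°]: -9.040°.
θ = atan2( sin Δλ · cos φ₂ , cos φ₁ · sin φ₂ − sin φ₁ · cos φ₂ · cos Δλ )
  = atan2(-0.13957, 0.59245) = -13.256° → normalised to [0°, 360°): 346.744°.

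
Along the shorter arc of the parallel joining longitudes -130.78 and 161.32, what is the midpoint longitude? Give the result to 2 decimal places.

-164.73°

Signed shortest Δλ from -130.78° to +161.32° is -67.90°.
Midpoint longitude = -130.78° + (-67.90°)/2 = -130.78° − 33.95° = -164.73°.
(The naïve average (-130.78 + +161.32)/2 = 15.27° is on the wrong side of the globe.)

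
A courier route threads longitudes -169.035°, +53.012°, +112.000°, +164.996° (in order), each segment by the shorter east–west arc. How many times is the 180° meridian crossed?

Leg 1: -169.035° → +53.012°, shortest Δλ = -137.953° (west) — crosses 180°.
Leg 2: +53.012° → +112.000°, shortest Δλ = 58.988° (east) — does not cross 180°.
Leg 3: +112.000° → +164.996°, shortest Δλ = 52.996° (east) — does not cross 180°.
Total crossings: 1.

1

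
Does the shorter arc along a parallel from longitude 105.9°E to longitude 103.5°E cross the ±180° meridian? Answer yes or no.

No

Signed shortest Δλ = ((103.5 − 105.9 + 180) mod 360) − 180 = -2.4°.
Going west by 2.4° from +105.9° reaches +103.5° without touching 180°.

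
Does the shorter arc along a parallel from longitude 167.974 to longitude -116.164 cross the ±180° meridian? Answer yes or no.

Naïve |-116.164 − 167.974| = 284.138° > 180°, so the shorter arc goes the other way round — across 180°.
Signed shortest Δλ = ((-116.164 − 167.974 + 180) mod 360) − 180 = 75.862°.
Going east by 75.862° from +167.974° passes through 180° before reaching -116.164°.

Yes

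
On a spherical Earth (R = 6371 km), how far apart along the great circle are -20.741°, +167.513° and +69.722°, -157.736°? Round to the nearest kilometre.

10428 km

Δλ = -157.736 − 167.513 = -325.249°; wrapped into (−180°, 180°]: 34.751°.
Δφ = 69.722 − -20.741 = 90.463°.
a = sin²(Δφ/2) + cos φ₁ · cos φ₂ · sin²(Δλ/2) = 0.532945.
c = 2·atan2(√a, √(1−a)) = 1.63673 rad → d = 6371·c ≈ 10427.64 km.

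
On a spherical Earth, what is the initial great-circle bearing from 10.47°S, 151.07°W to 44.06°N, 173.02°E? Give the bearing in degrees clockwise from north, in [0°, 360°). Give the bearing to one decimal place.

Δλ = 173.02 − -151.07 = 324.09°; wrapped into (−180°, 180°]: -35.91°.
θ = atan2( sin Δλ · cos φ₂ , cos φ₁ · sin φ₂ − sin φ₁ · cos φ₂ · cos Δλ )
  = atan2(-0.42148, 0.78960) = -28.093° → normalised to [0°, 360°): 331.907°.

331.9°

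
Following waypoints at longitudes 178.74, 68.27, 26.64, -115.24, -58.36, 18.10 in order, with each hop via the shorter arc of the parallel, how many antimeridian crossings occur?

0

Leg 1: +178.74° → +68.27°, shortest Δλ = -110.47° (west) — does not cross 180°.
Leg 2: +68.27° → +26.64°, shortest Δλ = -41.63° (west) — does not cross 180°.
Leg 3: +26.64° → -115.24°, shortest Δλ = -141.88° (west) — does not cross 180°.
Leg 4: -115.24° → -58.36°, shortest Δλ = 56.88° (east) — does not cross 180°.
Leg 5: -58.36° → +18.10°, shortest Δλ = 76.46° (east) — does not cross 180°.
Total crossings: 0.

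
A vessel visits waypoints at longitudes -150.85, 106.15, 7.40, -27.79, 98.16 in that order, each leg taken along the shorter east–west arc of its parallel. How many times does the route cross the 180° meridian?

1

Leg 1: -150.85° → +106.15°, shortest Δλ = -103.0° (west) — crosses 180°.
Leg 2: +106.15° → +7.40°, shortest Δλ = -98.75° (west) — does not cross 180°.
Leg 3: +7.40° → -27.79°, shortest Δλ = -35.19° (west) — does not cross 180°.
Leg 4: -27.79° → +98.16°, shortest Δλ = 125.95° (east) — does not cross 180°.
Total crossings: 1.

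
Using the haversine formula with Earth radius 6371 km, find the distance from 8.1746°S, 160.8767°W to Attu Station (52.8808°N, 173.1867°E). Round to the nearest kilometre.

7219 km

Δλ = 173.1867 − -160.8767 = 334.0634°; wrapped into (−180°, 180°]: -25.9366°.
Δφ = 52.8808 − -8.1746 = 61.0554°.
a = sin²(Δφ/2) + cos φ₁ · cos φ₂ · sin²(Δλ/2) = 0.288101.
c = 2·atan2(√a, √(1−a)) = 1.13316 rad → d = 6371·c ≈ 7219.37 km.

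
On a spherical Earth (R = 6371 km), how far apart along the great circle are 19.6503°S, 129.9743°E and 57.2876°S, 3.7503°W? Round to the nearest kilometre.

Δλ = -3.7503 − 129.9743 = -133.7246°.
Δφ = -57.2876 − -19.6503 = -37.6373°.
a = sin²(Δφ/2) + cos φ₁ · cos φ₂ · sin²(Δλ/2) = 0.534420.
c = 2·atan2(√a, √(1−a)) = 1.63969 rad → d = 6371·c ≈ 10446.47 km.

10446 km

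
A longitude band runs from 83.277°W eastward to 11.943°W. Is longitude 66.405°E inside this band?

Band width going east from -83.277° to -11.943°: ((-11.943 − -83.277) mod 360) = 71.334°.
Offset of +66.405° east of the west edge: ((66.405 − -83.277) mod 360) = 149.682°.
149.682° > 71.334° ⇒ outside.

No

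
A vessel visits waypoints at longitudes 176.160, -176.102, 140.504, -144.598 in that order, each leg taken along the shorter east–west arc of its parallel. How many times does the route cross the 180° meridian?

Leg 1: +176.160° → -176.102°, shortest Δλ = 7.738° (east) — crosses 180°.
Leg 2: -176.102° → +140.504°, shortest Δλ = -43.394° (west) — crosses 180°.
Leg 3: +140.504° → -144.598°, shortest Δλ = 74.898° (east) — crosses 180°.
Total crossings: 3.

3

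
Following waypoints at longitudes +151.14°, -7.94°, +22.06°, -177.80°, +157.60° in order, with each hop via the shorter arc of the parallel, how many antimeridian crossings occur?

Leg 1: +151.14° → -7.94°, shortest Δλ = -159.08° (west) — does not cross 180°.
Leg 2: -7.94° → +22.06°, shortest Δλ = 30.0° (east) — does not cross 180°.
Leg 3: +22.06° → -177.80°, shortest Δλ = 160.14° (east) — crosses 180°.
Leg 4: -177.80° → +157.60°, shortest Δλ = -24.6° (west) — crosses 180°.
Total crossings: 2.

2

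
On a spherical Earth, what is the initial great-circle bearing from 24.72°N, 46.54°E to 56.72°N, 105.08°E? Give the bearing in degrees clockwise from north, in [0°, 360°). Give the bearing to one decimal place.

Δλ = 105.08 − 46.54 = 58.54°.
θ = atan2( sin Δλ · cos φ₂ , cos φ₁ · sin φ₂ − sin φ₁ · cos φ₂ · cos Δλ )
  = atan2(0.46807, 0.63963) = 36.196° → normalised to [0°, 360°): 36.196°.

36.2°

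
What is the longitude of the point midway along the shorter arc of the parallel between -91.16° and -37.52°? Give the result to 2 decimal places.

-64.34°

Signed shortest Δλ from -91.16° to -37.52° is +53.64°.
Midpoint longitude = -91.16° + (+53.64°)/2 = -91.16° + 26.82° = -64.34°.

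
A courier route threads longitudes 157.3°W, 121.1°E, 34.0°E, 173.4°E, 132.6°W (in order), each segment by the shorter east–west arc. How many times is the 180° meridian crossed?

Leg 1: -157.3° → +121.1°, shortest Δλ = -81.6° (west) — crosses 180°.
Leg 2: +121.1° → +34.0°, shortest Δλ = -87.1° (west) — does not cross 180°.
Leg 3: +34.0° → +173.4°, shortest Δλ = 139.4° (east) — does not cross 180°.
Leg 4: +173.4° → -132.6°, shortest Δλ = 54.0° (east) — crosses 180°.
Total crossings: 2.

2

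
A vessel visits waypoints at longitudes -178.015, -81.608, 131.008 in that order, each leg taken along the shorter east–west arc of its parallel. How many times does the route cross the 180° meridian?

1

Leg 1: -178.015° → -81.608°, shortest Δλ = 96.407° (east) — does not cross 180°.
Leg 2: -81.608° → +131.008°, shortest Δλ = -147.384° (west) — crosses 180°.
Total crossings: 1.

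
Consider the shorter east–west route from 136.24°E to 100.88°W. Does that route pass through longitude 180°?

Naïve |-100.88 − 136.24| = 237.12° > 180°, so the shorter arc goes the other way round — across 180°.
Signed shortest Δλ = ((-100.88 − 136.24 + 180) mod 360) − 180 = 122.88°.
Going east by 122.88° from +136.24° passes through 180° before reaching -100.88°.

Yes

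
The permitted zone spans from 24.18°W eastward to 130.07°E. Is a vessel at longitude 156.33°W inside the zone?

No

Band width going east from -24.18° to +130.07°: ((130.07 − -24.18) mod 360) = 154.25°.
Offset of -156.33° east of the west edge: ((-156.33 − -24.18) mod 360) = 227.85°.
227.85° > 154.25° ⇒ outside.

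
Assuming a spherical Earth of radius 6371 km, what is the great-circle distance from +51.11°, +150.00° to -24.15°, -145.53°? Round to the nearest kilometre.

10464 km

Δλ = -145.53 − 150.00 = -295.53°; wrapped into (−180°, 180°]: 64.47°.
Δφ = -24.15 − 51.11 = -75.26°.
a = sin²(Δφ/2) + cos φ₁ · cos φ₂ · sin²(Δλ/2) = 0.535772.
c = 2·atan2(√a, √(1−a)) = 1.64240 rad → d = 6371·c ≈ 10463.74 km.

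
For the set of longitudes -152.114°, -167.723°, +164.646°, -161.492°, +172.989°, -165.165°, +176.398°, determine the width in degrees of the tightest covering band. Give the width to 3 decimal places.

Sort the longitudes: -167.723°, -165.165°, -161.492°, -152.114°, +164.646°, +172.989°, +176.398°.
Eastward gaps between consecutive values (wrapping around): 2.558°, 3.673°, 9.378°, 316.760°, 8.343°, 3.409°, 15.879°.
Largest gap = 316.760° ⇒ minimal covering band is its complement: 360° − 316.760° = 43.240°.
Band runs from +164.646° eastward to -152.114°, crossing the antimeridian.

43.240°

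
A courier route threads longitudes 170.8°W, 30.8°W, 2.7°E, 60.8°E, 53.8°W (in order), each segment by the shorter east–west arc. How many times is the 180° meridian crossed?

0

Leg 1: -170.8° → -30.8°, shortest Δλ = 140.0° (east) — does not cross 180°.
Leg 2: -30.8° → +2.7°, shortest Δλ = 33.5° (east) — does not cross 180°.
Leg 3: +2.7° → +60.8°, shortest Δλ = 58.1° (east) — does not cross 180°.
Leg 4: +60.8° → -53.8°, shortest Δλ = -114.6° (west) — does not cross 180°.
Total crossings: 0.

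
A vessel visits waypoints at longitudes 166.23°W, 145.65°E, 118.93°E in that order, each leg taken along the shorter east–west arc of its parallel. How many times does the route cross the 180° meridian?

1

Leg 1: -166.23° → +145.65°, shortest Δλ = -48.12° (west) — crosses 180°.
Leg 2: +145.65° → +118.93°, shortest Δλ = -26.72° (west) — does not cross 180°.
Total crossings: 1.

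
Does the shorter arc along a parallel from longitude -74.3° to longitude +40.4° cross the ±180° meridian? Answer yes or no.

Signed shortest Δλ = ((40.4 − -74.3 + 180) mod 360) − 180 = 114.7°.
Going east by 114.7° from -74.3° reaches +40.4° without touching 180°.

No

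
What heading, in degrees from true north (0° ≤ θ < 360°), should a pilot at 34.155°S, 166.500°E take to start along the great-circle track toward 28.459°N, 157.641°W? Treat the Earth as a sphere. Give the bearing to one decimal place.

Δλ = -157.641 − 166.500 = -324.141°; wrapped into (−180°, 180°]: 35.859°.
θ = atan2( sin Δλ · cos φ₂ , cos φ₁ · sin φ₂ − sin φ₁ · cos φ₂ · cos Δλ )
  = atan2(0.51500, 0.79437) = 32.956° → normalised to [0°, 360°): 32.956°.

33.0°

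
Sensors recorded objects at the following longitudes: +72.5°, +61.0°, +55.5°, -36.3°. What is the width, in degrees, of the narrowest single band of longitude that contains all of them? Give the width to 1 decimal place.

Sort the longitudes: -36.3°, +55.5°, +61.0°, +72.5°.
Eastward gaps between consecutive values (wrapping around): 91.8°, 5.5°, 11.5°, 251.2°.
Largest gap = 251.2° ⇒ minimal covering band is its complement: 360° − 251.2° = 108.8°.
Band runs from -36.3° eastward to +72.5°.

108.8°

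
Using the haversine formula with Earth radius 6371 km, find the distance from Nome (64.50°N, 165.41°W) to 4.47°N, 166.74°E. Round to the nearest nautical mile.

3799 nmi

Δλ = 166.74 − -165.41 = 332.15°; wrapped into (−180°, 180°]: -27.85°.
Δφ = 4.47 − 64.50 = -60.03°.
a = sin²(Δφ/2) + cos φ₁ · cos φ₂ · sin²(Δλ/2) = 0.275083.
c = 2·atan2(√a, √(1−a)) = 1.10422 rad → d = 6371·c ≈ 7034.97 km ≈ 3798.58 nmi.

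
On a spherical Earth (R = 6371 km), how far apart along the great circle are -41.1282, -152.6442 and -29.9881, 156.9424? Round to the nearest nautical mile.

Δλ = 156.9424 − -152.6442 = 309.5866°; wrapped into (−180°, 180°]: -50.4134°.
Δφ = -29.9881 − -41.1282 = 11.1401°.
a = sin²(Δφ/2) + cos φ₁ · cos φ₂ · sin²(Δλ/2) = 0.127753.
c = 2·atan2(√a, √(1−a)) = 0.73102 rad → d = 6371·c ≈ 4657.32 km ≈ 2514.75 nmi.

2515 nmi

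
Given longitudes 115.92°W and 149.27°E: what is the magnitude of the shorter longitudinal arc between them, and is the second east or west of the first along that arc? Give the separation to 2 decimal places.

Raw difference: 149.27 − -115.92 = 265.19°.
Normalise into (−180°, 180°]: 265.19° − 360° = -94.81°.
Negative ⇒ the second point lies to the west; separation 94.81°.

94.81° west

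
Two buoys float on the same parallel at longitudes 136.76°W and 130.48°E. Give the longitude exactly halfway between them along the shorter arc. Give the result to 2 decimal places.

176.86°E

Signed shortest Δλ from -136.76° to +130.48° is -92.76°.
Midpoint longitude = -136.76° + (-92.76°)/2 = -136.76° − 46.38° = -183.14°.
Normalise into (−180°, 180°]: +176.86°.
(The naïve average (-136.76 + +130.48)/2 = -3.14° is on the wrong side of the globe.)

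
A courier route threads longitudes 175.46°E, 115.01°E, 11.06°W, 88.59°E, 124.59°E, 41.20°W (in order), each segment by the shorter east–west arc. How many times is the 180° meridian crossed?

0

Leg 1: +175.46° → +115.01°, shortest Δλ = -60.45° (west) — does not cross 180°.
Leg 2: +115.01° → -11.06°, shortest Δλ = -126.07° (west) — does not cross 180°.
Leg 3: -11.06° → +88.59°, shortest Δλ = 99.65° (east) — does not cross 180°.
Leg 4: +88.59° → +124.59°, shortest Δλ = 36.0° (east) — does not cross 180°.
Leg 5: +124.59° → -41.20°, shortest Δλ = -165.79° (west) — does not cross 180°.
Total crossings: 0.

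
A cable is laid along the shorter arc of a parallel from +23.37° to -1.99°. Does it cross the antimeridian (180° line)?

No

Signed shortest Δλ = ((-1.99 − 23.37 + 180) mod 360) − 180 = -25.36°.
Going west by 25.36° from +23.37° reaches -1.99° without touching 180°.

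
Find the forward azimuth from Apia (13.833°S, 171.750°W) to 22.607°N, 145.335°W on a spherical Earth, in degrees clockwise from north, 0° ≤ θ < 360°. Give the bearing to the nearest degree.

36°

Δλ = -145.335 − -171.750 = 26.415°.
θ = atan2( sin Δλ · cos φ₂ , cos φ₁ · sin φ₂ − sin φ₁ · cos φ₂ · cos Δλ )
  = atan2(0.41069, 0.57094) = 35.728° → normalised to [0°, 360°): 35.728°.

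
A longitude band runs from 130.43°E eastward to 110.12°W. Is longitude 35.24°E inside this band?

Band width going east from +130.43° to -110.12°: ((-110.12 − 130.43) mod 360) = 119.45°.
Offset of +35.24° east of the west edge: ((35.24 − 130.43) mod 360) = 264.81°.
264.81° > 119.45° ⇒ outside.

No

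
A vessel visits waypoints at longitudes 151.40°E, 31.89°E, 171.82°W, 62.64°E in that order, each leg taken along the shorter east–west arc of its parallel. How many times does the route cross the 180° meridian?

Leg 1: +151.40° → +31.89°, shortest Δλ = -119.51° (west) — does not cross 180°.
Leg 2: +31.89° → -171.82°, shortest Δλ = 156.29° (east) — crosses 180°.
Leg 3: -171.82° → +62.64°, shortest Δλ = -125.54° (west) — crosses 180°.
Total crossings: 2.

2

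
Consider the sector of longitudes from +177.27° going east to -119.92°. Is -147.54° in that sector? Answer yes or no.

Yes

Band width going east from +177.27° to -119.92°: ((-119.92 − 177.27) mod 360) = 62.81°.
Offset of -147.54° east of the west edge: ((-147.54 − 177.27) mod 360) = 35.19°.
35.19° ≤ 62.81° ⇒ inside.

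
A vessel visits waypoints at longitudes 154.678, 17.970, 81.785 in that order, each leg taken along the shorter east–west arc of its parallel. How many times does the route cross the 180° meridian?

0

Leg 1: +154.678° → +17.970°, shortest Δλ = -136.708° (west) — does not cross 180°.
Leg 2: +17.970° → +81.785°, shortest Δλ = 63.815° (east) — does not cross 180°.
Total crossings: 0.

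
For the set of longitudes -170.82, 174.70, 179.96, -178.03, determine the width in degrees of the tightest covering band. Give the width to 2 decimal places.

Sort the longitudes: -178.03°, -170.82°, +174.70°, +179.96°.
Eastward gaps between consecutive values (wrapping around): 7.21°, 345.52°, 5.26°, 2.01°.
Largest gap = 345.52° ⇒ minimal covering band is its complement: 360° − 345.52° = 14.48°.
Band runs from +174.70° eastward to -170.82°, crossing the antimeridian.

14.48°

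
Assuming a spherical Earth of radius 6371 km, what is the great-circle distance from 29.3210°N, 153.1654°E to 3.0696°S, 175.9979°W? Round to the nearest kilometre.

4874 km

Δλ = -175.9979 − 153.1654 = -329.1633°; wrapped into (−180°, 180°]: 30.8367°.
Δφ = -3.0696 − 29.3210 = -32.3906°.
a = sin²(Δφ/2) + cos φ₁ · cos φ₂ · sin²(Δλ/2) = 0.139332.
c = 2·atan2(√a, √(1−a)) = 0.76507 rad → d = 6371·c ≈ 4874.25 km.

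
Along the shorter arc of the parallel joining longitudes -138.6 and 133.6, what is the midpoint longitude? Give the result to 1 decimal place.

Signed shortest Δλ from -138.6° to +133.6° is -87.8°.
Midpoint longitude = -138.6° + (-87.8°)/2 = -138.6° − 43.9° = -182.5°.
Normalise into (−180°, 180°]: +177.5°.
(The naïve average (-138.6 + +133.6)/2 = -2.5° is on the wrong side of the globe.)

+177.5°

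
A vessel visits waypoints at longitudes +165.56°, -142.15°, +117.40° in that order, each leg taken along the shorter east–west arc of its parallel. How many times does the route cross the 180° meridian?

2

Leg 1: +165.56° → -142.15°, shortest Δλ = 52.29° (east) — crosses 180°.
Leg 2: -142.15° → +117.40°, shortest Δλ = -100.45° (west) — crosses 180°.
Total crossings: 2.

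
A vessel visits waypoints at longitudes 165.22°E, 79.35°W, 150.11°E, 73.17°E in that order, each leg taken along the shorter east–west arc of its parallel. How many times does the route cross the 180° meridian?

2

Leg 1: +165.22° → -79.35°, shortest Δλ = 115.43° (east) — crosses 180°.
Leg 2: -79.35° → +150.11°, shortest Δλ = -130.54° (west) — crosses 180°.
Leg 3: +150.11° → +73.17°, shortest Δλ = -76.94° (west) — does not cross 180°.
Total crossings: 2.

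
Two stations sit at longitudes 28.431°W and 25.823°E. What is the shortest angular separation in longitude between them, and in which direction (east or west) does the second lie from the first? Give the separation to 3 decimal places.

54.254° east

Raw difference: 25.823 − -28.431 = 54.254°.
Normalise into (−180°, 180°]: 54.254° stays 54.254°.
Positive ⇒ the second point lies to the east; separation 54.254°.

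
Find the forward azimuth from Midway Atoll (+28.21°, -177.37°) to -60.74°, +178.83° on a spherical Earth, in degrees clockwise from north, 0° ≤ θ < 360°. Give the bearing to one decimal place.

181.9°

Δλ = 178.83 − -177.37 = 356.20°; wrapped into (−180°, 180°]: -3.80°.
θ = atan2( sin Δλ · cos φ₂ , cos φ₁ · sin φ₂ − sin φ₁ · cos φ₂ · cos Δλ )
  = atan2(-0.03239, -0.99932) = -178.143° → normalised to [0°, 360°): 181.857°.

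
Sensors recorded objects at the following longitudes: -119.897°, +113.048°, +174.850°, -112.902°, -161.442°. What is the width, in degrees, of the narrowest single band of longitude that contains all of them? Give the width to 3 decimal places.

Sort the longitudes: -161.442°, -119.897°, -112.902°, +113.048°, +174.850°.
Eastward gaps between consecutive values (wrapping around): 41.545°, 6.995°, 225.950°, 61.802°, 23.708°.
Largest gap = 225.950° ⇒ minimal covering band is its complement: 360° − 225.950° = 134.050°.
Band runs from +113.048° eastward to -112.902°, crossing the antimeridian.

134.050°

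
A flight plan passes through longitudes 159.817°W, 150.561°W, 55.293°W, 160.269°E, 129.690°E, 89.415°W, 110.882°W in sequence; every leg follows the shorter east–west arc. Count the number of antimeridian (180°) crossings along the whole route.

2

Leg 1: -159.817° → -150.561°, shortest Δλ = 9.256° (east) — does not cross 180°.
Leg 2: -150.561° → -55.293°, shortest Δλ = 95.268° (east) — does not cross 180°.
Leg 3: -55.293° → +160.269°, shortest Δλ = -144.438° (west) — crosses 180°.
Leg 4: +160.269° → +129.690°, shortest Δλ = -30.579° (west) — does not cross 180°.
Leg 5: +129.690° → -89.415°, shortest Δλ = 140.895° (east) — crosses 180°.
Leg 6: -89.415° → -110.882°, shortest Δλ = -21.467° (west) — does not cross 180°.
Total crossings: 2.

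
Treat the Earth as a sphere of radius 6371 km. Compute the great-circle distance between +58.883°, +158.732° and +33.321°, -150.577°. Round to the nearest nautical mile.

Δλ = -150.577 − 158.732 = -309.309°; wrapped into (−180°, 180°]: 50.691°.
Δφ = 33.321 − 58.883 = -25.562°.
a = sin²(Δφ/2) + cos φ₁ · cos φ₂ · sin²(Δλ/2) = 0.128073.
c = 2·atan2(√a, √(1−a)) = 0.73198 rad → d = 6371·c ≈ 4663.43 km ≈ 2518.05 nmi.

2518 nmi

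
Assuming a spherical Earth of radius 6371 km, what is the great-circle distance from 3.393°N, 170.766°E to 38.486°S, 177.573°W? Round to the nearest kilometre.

Δλ = -177.573 − 170.766 = -348.339°; wrapped into (−180°, 180°]: 11.661°.
Δφ = -38.486 − 3.393 = -41.879°.
a = sin²(Δφ/2) + cos φ₁ · cos φ₂ · sin²(Δλ/2) = 0.135786.
c = 2·atan2(√a, √(1−a)) = 0.75477 rad → d = 6371·c ≈ 4808.64 km.

4809 km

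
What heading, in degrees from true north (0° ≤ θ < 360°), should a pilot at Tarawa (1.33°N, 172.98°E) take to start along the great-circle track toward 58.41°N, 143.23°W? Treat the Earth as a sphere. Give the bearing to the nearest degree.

23°

Δλ = -143.23 − 172.98 = -316.21°; wrapped into (−180°, 180°]: 43.79°.
θ = atan2( sin Δλ · cos φ₂ , cos φ₁ · sin φ₂ − sin φ₁ · cos φ₂ · cos Δλ )
  = atan2(0.36250, 0.84281) = 23.273° → normalised to [0°, 360°): 23.273°.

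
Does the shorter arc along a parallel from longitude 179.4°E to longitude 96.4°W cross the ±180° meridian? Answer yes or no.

Yes

Naïve |-96.4 − 179.4| = 275.8° > 180°, so the shorter arc goes the other way round — across 180°.
Signed shortest Δλ = ((-96.4 − 179.4 + 180) mod 360) − 180 = 84.2°.
Going east by 84.2° from +179.4° passes through 180° before reaching -96.4°.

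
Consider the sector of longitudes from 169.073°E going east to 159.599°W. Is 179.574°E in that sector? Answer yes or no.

Yes

Band width going east from +169.073° to -159.599°: ((-159.599 − 169.073) mod 360) = 31.328°.
Offset of +179.574° east of the west edge: ((179.574 − 169.073) mod 360) = 10.501°.
10.501° ≤ 31.328° ⇒ inside.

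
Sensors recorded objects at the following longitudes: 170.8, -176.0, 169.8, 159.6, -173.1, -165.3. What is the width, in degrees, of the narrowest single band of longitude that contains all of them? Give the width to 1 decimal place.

Sort the longitudes: -176.0°, -173.1°, -165.3°, +159.6°, +169.8°, +170.8°.
Eastward gaps between consecutive values (wrapping around): 2.9°, 7.8°, 324.9°, 10.2°, 1.0°, 13.2°.
Largest gap = 324.9° ⇒ minimal covering band is its complement: 360° − 324.9° = 35.1°.
Band runs from +159.6° eastward to -165.3°, crossing the antimeridian.

35.1°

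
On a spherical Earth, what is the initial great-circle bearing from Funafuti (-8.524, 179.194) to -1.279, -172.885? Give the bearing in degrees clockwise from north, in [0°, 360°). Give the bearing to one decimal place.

Δλ = -172.885 − 179.194 = -352.079°; wrapped into (−180°, 180°]: 7.921°.
θ = atan2( sin Δλ · cos φ₂ , cos φ₁ · sin φ₂ − sin φ₁ · cos φ₂ · cos Δλ )
  = atan2(0.13777, 0.12470) = 47.852° → normalised to [0°, 360°): 47.852°.

47.9°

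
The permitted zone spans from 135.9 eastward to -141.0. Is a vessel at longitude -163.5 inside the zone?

Yes

Band width going east from +135.9° to -141.0°: ((-141.0 − 135.9) mod 360) = 83.1°.
Offset of -163.5° east of the west edge: ((-163.5 − 135.9) mod 360) = 60.6°.
60.6° ≤ 83.1° ⇒ inside.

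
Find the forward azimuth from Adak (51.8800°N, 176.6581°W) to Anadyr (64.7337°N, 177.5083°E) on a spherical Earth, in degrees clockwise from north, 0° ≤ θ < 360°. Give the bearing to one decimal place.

Δλ = 177.5083 − -176.6581 = 354.1664°; wrapped into (−180°, 180°]: -5.8336°.
θ = atan2( sin Δλ · cos φ₂ , cos φ₁ · sin φ₂ − sin φ₁ · cos φ₂ · cos Δλ )
  = atan2(-0.04338, 0.22420) = -10.951° → normalised to [0°, 360°): 349.049°.

349.0°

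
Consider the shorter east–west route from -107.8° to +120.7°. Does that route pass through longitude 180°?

Yes

Naïve |120.7 − -107.8| = 228.5° > 180°, so the shorter arc goes the other way round — across 180°.
Signed shortest Δλ = ((120.7 − -107.8 + 180) mod 360) − 180 = -131.5°.
Going west by 131.5° from -107.8° passes through 180° before reaching +120.7°.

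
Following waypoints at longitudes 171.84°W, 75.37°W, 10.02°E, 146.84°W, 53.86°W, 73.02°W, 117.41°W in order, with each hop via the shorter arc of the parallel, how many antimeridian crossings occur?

0

Leg 1: -171.84° → -75.37°, shortest Δλ = 96.47° (east) — does not cross 180°.
Leg 2: -75.37° → +10.02°, shortest Δλ = 85.39° (east) — does not cross 180°.
Leg 3: +10.02° → -146.84°, shortest Δλ = -156.86° (west) — does not cross 180°.
Leg 4: -146.84° → -53.86°, shortest Δλ = 92.98° (east) — does not cross 180°.
Leg 5: -53.86° → -73.02°, shortest Δλ = -19.16° (west) — does not cross 180°.
Leg 6: -73.02° → -117.41°, shortest Δλ = -44.39° (west) — does not cross 180°.
Total crossings: 0.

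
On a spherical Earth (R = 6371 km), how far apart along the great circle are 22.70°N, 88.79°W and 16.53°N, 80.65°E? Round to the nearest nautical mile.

Δλ = 80.65 − -88.79 = 169.44°.
Δφ = 16.53 − 22.70 = -6.17°.
a = sin²(Δφ/2) + cos φ₁ · cos φ₂ · sin²(Δλ/2) = 0.879817.
c = 2·atan2(√a, √(1−a)) = 2.43355 rad → d = 6371·c ≈ 15504.13 km ≈ 8371.56 nmi.

8372 nmi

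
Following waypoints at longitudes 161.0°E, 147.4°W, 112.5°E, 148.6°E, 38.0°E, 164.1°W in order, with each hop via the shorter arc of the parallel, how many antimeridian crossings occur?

Leg 1: +161.0° → -147.4°, shortest Δλ = 51.6° (east) — crosses 180°.
Leg 2: -147.4° → +112.5°, shortest Δλ = -100.1° (west) — crosses 180°.
Leg 3: +112.5° → +148.6°, shortest Δλ = 36.1° (east) — does not cross 180°.
Leg 4: +148.6° → +38.0°, shortest Δλ = -110.6° (west) — does not cross 180°.
Leg 5: +38.0° → -164.1°, shortest Δλ = 157.9° (east) — crosses 180°.
Total crossings: 3.

3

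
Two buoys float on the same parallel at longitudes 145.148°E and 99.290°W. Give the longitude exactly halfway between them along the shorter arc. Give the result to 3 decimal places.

157.071°W

Signed shortest Δλ from +145.148° to -99.290° is +115.562°.
Midpoint longitude = +145.148° + (+115.562°)/2 = +145.148° + 57.781° = +202.929°.
Normalise into (−180°, 180°]: -157.071°.
(The naïve average (+145.148 + -99.290)/2 = 22.929° is on the wrong side of the globe.)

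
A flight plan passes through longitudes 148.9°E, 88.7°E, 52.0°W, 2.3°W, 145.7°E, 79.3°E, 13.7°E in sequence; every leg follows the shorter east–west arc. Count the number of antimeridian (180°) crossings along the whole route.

0

Leg 1: +148.9° → +88.7°, shortest Δλ = -60.2° (west) — does not cross 180°.
Leg 2: +88.7° → -52.0°, shortest Δλ = -140.7° (west) — does not cross 180°.
Leg 3: -52.0° → -2.3°, shortest Δλ = 49.7° (east) — does not cross 180°.
Leg 4: -2.3° → +145.7°, shortest Δλ = 148.0° (east) — does not cross 180°.
Leg 5: +145.7° → +79.3°, shortest Δλ = -66.4° (west) — does not cross 180°.
Leg 6: +79.3° → +13.7°, shortest Δλ = -65.6° (west) — does not cross 180°.
Total crossings: 0.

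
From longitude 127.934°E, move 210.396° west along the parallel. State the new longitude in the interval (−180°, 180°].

82.462°W

Start at +127.934°; shift −210.396° → -82.462°.
-82.462° already lies in (−180°, 180°].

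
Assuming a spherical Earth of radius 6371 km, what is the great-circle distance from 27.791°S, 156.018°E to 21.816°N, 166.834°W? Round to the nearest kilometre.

Δλ = -166.834 − 156.018 = -322.852°; wrapped into (−180°, 180°]: 37.148°.
Δφ = 21.816 − -27.791 = 49.607°.
a = sin²(Δφ/2) + cos φ₁ · cos φ₂ · sin²(Δλ/2) = 0.259316.
c = 2·atan2(√a, √(1−a)) = 1.06858 rad → d = 6371·c ≈ 6807.93 km.

6808 km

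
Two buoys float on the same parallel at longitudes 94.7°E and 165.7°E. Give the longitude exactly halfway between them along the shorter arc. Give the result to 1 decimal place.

Signed shortest Δλ from +94.7° to +165.7° is +71.0°.
Midpoint longitude = +94.7° + (+71.0°)/2 = +94.7° + 35.5° = +130.2°.

130.2°E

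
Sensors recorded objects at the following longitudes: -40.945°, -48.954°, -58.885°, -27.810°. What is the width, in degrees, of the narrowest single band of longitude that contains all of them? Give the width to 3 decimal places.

31.075°

Sort the longitudes: -58.885°, -48.954°, -40.945°, -27.810°.
Eastward gaps between consecutive values (wrapping around): 9.931°, 8.009°, 13.135°, 328.925°.
Largest gap = 328.925° ⇒ minimal covering band is its complement: 360° − 328.925° = 31.075°.
Band runs from -58.885° eastward to -27.810°.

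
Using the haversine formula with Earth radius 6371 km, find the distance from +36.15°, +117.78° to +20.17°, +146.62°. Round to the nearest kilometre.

Δλ = 146.62 − 117.78 = 28.84°.
Δφ = 20.17 − 36.15 = -15.98°.
a = sin²(Δφ/2) + cos φ₁ · cos φ₂ · sin²(Δλ/2) = 0.066326.
c = 2·atan2(√a, √(1−a)) = 0.52095 rad → d = 6371·c ≈ 3318.95 km.

3319 km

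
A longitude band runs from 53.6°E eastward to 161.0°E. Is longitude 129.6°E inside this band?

Yes

Band width going east from +53.6° to +161.0°: ((161.0 − 53.6) mod 360) = 107.4°.
Offset of +129.6° east of the west edge: ((129.6 − 53.6) mod 360) = 76.0°.
76.0° ≤ 107.4° ⇒ inside.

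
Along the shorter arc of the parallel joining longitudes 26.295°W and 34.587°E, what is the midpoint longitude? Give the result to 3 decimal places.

Signed shortest Δλ from -26.295° to +34.587° is +60.882°.
Midpoint longitude = -26.295° + (+60.882°)/2 = -26.295° + 30.441° = +4.146°.

4.146°E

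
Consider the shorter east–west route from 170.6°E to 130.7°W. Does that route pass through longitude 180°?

Yes

Naïve |-130.7 − 170.6| = 301.3° > 180°, so the shorter arc goes the other way round — across 180°.
Signed shortest Δλ = ((-130.7 − 170.6 + 180) mod 360) − 180 = 58.7°.
Going east by 58.7° from +170.6° passes through 180° before reaching -130.7°.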